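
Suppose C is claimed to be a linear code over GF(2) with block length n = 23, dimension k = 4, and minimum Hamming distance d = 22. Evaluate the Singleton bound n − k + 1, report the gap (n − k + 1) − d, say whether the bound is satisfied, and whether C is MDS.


Singleton RHS = n − k + 1 = 20, slack = -2, bound violated (no such code; not MDS).

Singleton bound: d ≤ n − k + 1.
Here n = 23, k = 4, so n − k + 1 = 20.
Given d = 22, check d ≤ 20: NO.
Slack = (n − k + 1) − d = -2.
The slack is negative: d = 22 exceeds n − k + 1 = 20 by 2, so the Singleton bound is violated and no linear [23, 4, 22]_2 code can exist. In particular it is not MDS (MDS requires d = n − k + 1 exactly).
Description: the claimed parameters are [23, 4, 22]_2; such a code would be impossible (violates the Singleton bound).


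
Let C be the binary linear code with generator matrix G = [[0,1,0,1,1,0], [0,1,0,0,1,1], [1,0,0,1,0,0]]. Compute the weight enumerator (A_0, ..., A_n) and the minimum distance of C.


Weight distribution: A_0 = 1, A_2 = 3, A_3 = 3, A_5 = 1. Minimum distance d = 2.

Enumerate all 2^3 = 8 messages m ∈ F_2^3.
For each, compute codeword c = mG in F_2^6, then tally its weight.
  m = 000 → c = 000000, weight = 0.
  m = 100 → c = 010110, weight = 3.
  m = 010 → c = 010011, weight = 3.
  m = 110 → c = 000101, weight = 2.
  m = 001 → c = 100100, weight = 2.
  m = 101 → c = 110010, weight = 3.
  m = 011 → c = 110111, weight = 5.
  m = 111 → c = 100001, weight = 2.
Tally weights:
  weight 0: 1 codewords.
  weight 2: 3 codewords.
  weight 3: 3 codewords.
  weight 5: 1 codewords.
Minimum distance d = smallest w > 0 with A_w > 0 = 2.
Sanity: Σ A_w = 8 = 2^3 = 8 ✓.


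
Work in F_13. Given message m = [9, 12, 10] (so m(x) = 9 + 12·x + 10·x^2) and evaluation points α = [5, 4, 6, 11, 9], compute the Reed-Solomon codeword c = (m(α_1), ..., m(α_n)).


c = [7, 9, 12, 12, 4]

Message polynomial: m(x) = 9 + 12·x + 10·x^2 (mod 13).
For each evaluation point α_i, compute m(α_i) mod 13:
  α_1 = 5: Horner steps 10 → 10 → 7, so m(5) = 7.
  α_2 = 4: Horner steps 10 → 0 → 9, so m(4) = 9.
  α_3 = 6: Horner steps 10 → 7 → 12, so m(6) = 12.
  α_4 = 11: Horner steps 10 → 5 → 12, so m(11) = 12.
  α_5 = 9: Horner steps 10 → 11 → 4, so m(9) = 4.
Codeword c = [7, 9, 12, 12, 4] ∈ F_13^5.


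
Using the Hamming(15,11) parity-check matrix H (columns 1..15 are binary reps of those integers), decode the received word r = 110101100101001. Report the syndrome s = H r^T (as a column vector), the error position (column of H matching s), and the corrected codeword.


s = (1, 1, 1, 1)^T, error position = 15, corrected codeword c = 110101100101000

Compute s = H r^T mod 2 one row at a time:
  s_1 = 0 + 0 + 1 + 0 + 1 + 0 + 0 + 1 = 3 ≡ 1 (mod 2).
  s_2 = 1 + 0 + 1 + 1 + 1 + 0 + 0 + 1 = 5 ≡ 1 (mod 2).
  s_3 = 1 + 0 + 1 + 1 + 1 + 0 + 0 + 1 = 5 ≡ 1 (mod 2).
  s_4 = 1 + 0 + 0 + 1 + 0 + 0 + 0 + 1 = 3 ≡ 1 (mod 2).
s = (1, 1, 1, 1)^T — this equals column 15 of H (binary 1111), so error is at position 15.
Correct: flip bit 15 of r = 110101100101001 to get c = 110101100101000.


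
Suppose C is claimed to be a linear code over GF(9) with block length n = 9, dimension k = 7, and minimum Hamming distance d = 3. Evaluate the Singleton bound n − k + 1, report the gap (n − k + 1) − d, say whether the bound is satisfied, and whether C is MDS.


Singleton RHS = n − k + 1 = 3, slack = 0, bound satisfied, MDS.

Singleton bound: d ≤ n − k + 1.
Here n = 9, k = 7, so n − k + 1 = 3.
Given d = 3, check d ≤ 3: YES.
Slack = (n − k + 1) − d = 0.
The code is MDS (slack = 0).
Description: the claimed parameters are [9, 7, 3]_9; such a code would be MDS (meets Singleton bound).


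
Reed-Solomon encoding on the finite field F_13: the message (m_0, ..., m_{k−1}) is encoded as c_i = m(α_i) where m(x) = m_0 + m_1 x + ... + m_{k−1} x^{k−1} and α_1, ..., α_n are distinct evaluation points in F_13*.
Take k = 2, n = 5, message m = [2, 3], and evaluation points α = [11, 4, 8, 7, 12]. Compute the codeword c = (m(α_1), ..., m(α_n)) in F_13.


c = [9, 1, 0, 10, 12]

Message polynomial: m(x) = 2 + 3·x (mod 13).
For each evaluation point α_i, compute m(α_i) mod 13:
  α_1 = 11: Horner steps 3 → 9, so m(11) = 9.
  α_2 = 4: Horner steps 3 → 1, so m(4) = 1.
  α_3 = 8: Horner steps 3 → 0, so m(8) = 0.
  α_4 = 7: Horner steps 3 → 10, so m(7) = 10.
  α_5 = 12: Horner steps 3 → 12, so m(12) = 12.
Codeword c = [9, 1, 0, 10, 12] ∈ F_13^5.


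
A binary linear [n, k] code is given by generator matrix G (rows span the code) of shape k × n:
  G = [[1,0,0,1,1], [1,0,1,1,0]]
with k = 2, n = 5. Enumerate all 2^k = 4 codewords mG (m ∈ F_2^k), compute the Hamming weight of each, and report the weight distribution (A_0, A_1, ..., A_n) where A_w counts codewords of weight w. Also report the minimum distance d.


Weight distribution: A_0 = 1, A_2 = 1, A_3 = 2. Minimum distance d = 2.

Enumerate all 2^2 = 4 messages m ∈ F_2^2.
For each, compute codeword c = mG in F_2^5, then tally its weight.
  m = 00 → c = 00000, weight = 0.
  m = 10 → c = 10011, weight = 3.
  m = 01 → c = 10110, weight = 3.
  m = 11 → c = 00101, weight = 2.
Tally weights:
  weight 0: 1 codewords.
  weight 2: 1 codewords.
  weight 3: 2 codewords.
Minimum distance d = smallest w > 0 with A_w > 0 = 2.
Sanity: Σ A_w = 4 = 2^2 = 4 ✓.


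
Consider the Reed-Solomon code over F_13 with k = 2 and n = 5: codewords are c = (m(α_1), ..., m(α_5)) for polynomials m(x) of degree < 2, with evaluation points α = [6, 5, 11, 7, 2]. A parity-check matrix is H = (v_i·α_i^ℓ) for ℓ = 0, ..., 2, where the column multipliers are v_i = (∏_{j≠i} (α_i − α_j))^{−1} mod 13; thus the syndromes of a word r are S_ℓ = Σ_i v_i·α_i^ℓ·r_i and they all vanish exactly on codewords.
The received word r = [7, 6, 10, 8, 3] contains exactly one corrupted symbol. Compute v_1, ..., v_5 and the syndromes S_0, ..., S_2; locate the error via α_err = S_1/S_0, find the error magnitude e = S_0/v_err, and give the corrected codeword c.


S = (11, 4, 5), error at position 3, error magnitude e = 11, c = [7, 6, 12, 8, 3].

Step 1: column multipliers v_i = (∏_{j≠i}(α_i − α_j))^{−1} mod 13.
  i = 1 (α = 6): (6−5)(6−11)(6−7)(6−2) = 1·(−5)·(−1)·4 = 20 ≡ 7, so v_1 = 7^{−1} = 2 (mod 13).
  i = 2 (α = 5): (5−6)(5−11)(5−7)(5−2) = (−1)·(−6)·(−2)·3 = −36 ≡ 3, so v_2 = 3^{−1} = 9 (mod 13).
  i = 3 (α = 11): (11−6)(11−5)(11−7)(11−2) = 5·6·4·9 = 1080 ≡ 1, so v_3 = 1^{−1} = 1 (mod 13).
  i = 4 (α = 7): (7−6)(7−5)(7−11)(7−2) = 1·2·(−4)·5 = −40 ≡ 12, so v_4 = 12^{−1} = 12 (mod 13).
  i = 5 (α = 2): (2−6)(2−5)(2−11)(2−7) = (−4)·(−3)·(−9)·(−5) = 540 ≡ 7, so v_5 = 7^{−1} = 2 (mod 13).
  v = [2, 9, 1, 12, 2].
Step 2: syndromes of r = [7, 6, 10, 8, 3] (all sums mod 13).
  S_0 = Σ v_i r_i = 2·7 + 9·6 + 1·10 + 12·8 + 2·3 = 180 ≡ 11.
  S_1 = Σ v_i α_i r_i = 2·6·7 + 9·5·6 + 1·11·10 + 12·7·8 + 2·2·3 = 1148 ≡ 4.
  α_i^2 mod 13 = [10, 12, 4, 10, 4].
  S_2 = Σ v_i α_i^2 r_i = 2·10·7 + 9·12·6 + 1·4·10 + 12·10·8 + 2·4·3 = 1812 ≡ 5.
  S = (11, 4, 5) ≠ 0, so r is not a codeword (an error is present).
Step 3: locate the error. For a single error e at position i, S_ℓ = v_i·e·α_i^ℓ, so α_err = S_1/S_0.
  S_0^{−1} = 11^{−1} = 6 (mod 13), so α_err = 4·6 = 24 ≡ 11 = α_3. Error position i = 3.
  Consistency check: S_2/S_1 = 5·10 = 50 ≡ 11 = α_err ✓ (single-error assumption holds).
Step 4: error magnitude e = S_0/v_3 = S_0·∏_{j≠3}(α_3 − α_j) = 11·1 = 11 ≡ 11 (mod 13).
Step 5: correct position 3: c_3 = r_3 − e = 10 − 11 ≡ 12 (mod 13). Hence c = [7, 6, 12, 8, 3].
  Check: interpolating c through the α_i gives m(x) = 1 + 1·x (degree < 2) with m(α_i) = c_i for every i, so c is indeed a codeword.


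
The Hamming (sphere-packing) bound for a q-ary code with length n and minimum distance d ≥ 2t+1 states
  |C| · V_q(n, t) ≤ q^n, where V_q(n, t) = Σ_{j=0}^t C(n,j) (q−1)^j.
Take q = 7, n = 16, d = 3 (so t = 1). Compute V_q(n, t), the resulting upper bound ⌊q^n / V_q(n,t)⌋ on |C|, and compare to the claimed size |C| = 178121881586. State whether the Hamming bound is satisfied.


V_q(n, t) = 97, q^n = 33232930569601, Hamming bound = 342607531645, |C| = 178121881586 ≤ bound (satisfied).

Step 1: Compute V_q(n, t) = Σ_{j=0}^1 C(n, j) (q−1)^j.
  j = 0: C(16,0)·(6)^0 = 1·1 = 1.
  j = 1: C(16,1)·(6)^1 = 16·6 = 96.
  V_q(n, t) = 1 + 96 = 97.
Step 2: q^n = 7^16 = 33232930569601.
Step 3: Hamming bound ⌊q^n / V_q(n,t)⌋ = ⌊33232930569601/97⌋ = 342607531645.
Step 4: Compare |C| = 178121881586 to 342607531645: satisfied.
The claimed |C| lies below the Hamming bound.


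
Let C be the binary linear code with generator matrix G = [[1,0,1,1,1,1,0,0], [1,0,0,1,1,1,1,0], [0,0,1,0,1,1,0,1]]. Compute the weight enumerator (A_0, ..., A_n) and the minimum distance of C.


Weight distribution: A_0 = 1, A_2 = 1, A_3 = 1, A_4 = 2, A_5 = 3. Minimum distance d = 2.

Enumerate all 2^3 = 8 messages m ∈ F_2^3.
For each, compute codeword c = mG in F_2^8, then tally its weight.
  m = 000 → c = 00000000, weight = 0.
  m = 100 → c = 10111100, weight = 5.
  m = 010 → c = 10011110, weight = 5.
  m = 110 → c = 00100010, weight = 2.
  m = 001 → c = 00101101, weight = 4.
  m = 101 → c = 10010001, weight = 3.
  m = 011 → c = 10110011, weight = 5.
  m = 111 → c = 00001111, weight = 4.
Tally weights:
  weight 0: 1 codewords.
  weight 2: 1 codewords.
  weight 3: 1 codewords.
  weight 4: 2 codewords.
  weight 5: 3 codewords.
Minimum distance d = smallest w > 0 with A_w > 0 = 2.
Sanity: Σ A_w = 8 = 2^3 = 8 ✓.


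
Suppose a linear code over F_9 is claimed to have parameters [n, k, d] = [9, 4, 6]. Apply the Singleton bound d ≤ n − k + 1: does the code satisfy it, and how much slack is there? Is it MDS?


Singleton RHS = n − k + 1 = 6, slack = 0, bound satisfied, MDS.

Singleton bound: d ≤ n − k + 1.
Here n = 9, k = 4, so n − k + 1 = 6.
Given d = 6, check d ≤ 6: YES.
Slack = (n − k + 1) − d = 0.
The code is MDS (slack = 0).
Description: the claimed parameters are [9, 4, 6]_9; such a code would be MDS (meets Singleton bound).


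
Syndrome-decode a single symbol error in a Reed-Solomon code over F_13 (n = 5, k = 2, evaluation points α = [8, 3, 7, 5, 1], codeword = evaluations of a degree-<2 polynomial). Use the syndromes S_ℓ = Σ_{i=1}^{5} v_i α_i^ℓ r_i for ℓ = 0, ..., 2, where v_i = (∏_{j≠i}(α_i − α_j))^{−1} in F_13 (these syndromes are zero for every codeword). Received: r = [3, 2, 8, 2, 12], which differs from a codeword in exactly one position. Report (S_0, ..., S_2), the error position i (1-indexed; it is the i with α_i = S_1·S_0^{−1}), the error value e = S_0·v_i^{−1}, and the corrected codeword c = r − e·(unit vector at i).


S = (4, 7, 9), error at position 4, error magnitude e = 10, c = [3, 2, 8, 5, 12].

Step 1: column multipliers v_i = (∏_{j≠i}(α_i − α_j))^{−1} mod 13.
  i = 1 (α = 8): (8−3)(8−7)(8−5)(8−1) = 5·1·3·7 = 105 ≡ 1, so v_1 = 1^{−1} = 1 (mod 13).
  i = 2 (α = 3): (3−8)(3−7)(3−5)(3−1) = (−5)·(−4)·(−2)·2 = −80 ≡ 11, so v_2 = 11^{−1} = 6 (mod 13).
  i = 3 (α = 7): (7−8)(7−3)(7−5)(7−1) = (−1)·4·2·6 = −48 ≡ 4, so v_3 = 4^{−1} = 10 (mod 13).
  i = 4 (α = 5): (5−8)(5−3)(5−7)(5−1) = (−3)·2·(−2)·4 = 48 ≡ 9, so v_4 = 9^{−1} = 3 (mod 13).
  i = 5 (α = 1): (1−8)(1−3)(1−7)(1−5) = (−7)·(−2)·(−6)·(−4) = 336 ≡ 11, so v_5 = 11^{−1} = 6 (mod 13).
  v = [1, 6, 10, 3, 6].
Step 2: syndromes of r = [3, 2, 8, 2, 12] (all sums mod 13).
  S_0 = Σ v_i r_i = 1·3 + 6·2 + 10·8 + 3·2 + 6·12 = 173 ≡ 4.
  S_1 = Σ v_i α_i r_i = 1·8·3 + 6·3·2 + 10·7·8 + 3·5·2 + 6·1·12 = 722 ≡ 7.
  α_i^2 mod 13 = [12, 9, 10, 12, 1].
  S_2 = Σ v_i α_i^2 r_i = 1·12·3 + 6·9·2 + 10·10·8 + 3·12·2 + 6·1·12 = 1088 ≡ 9.
  S = (4, 7, 9) ≠ 0, so r is not a codeword (an error is present).
Step 3: locate the error. For a single error e at position i, S_ℓ = v_i·e·α_i^ℓ, so α_err = S_1/S_0.
  S_0^{−1} = 4^{−1} = 10 (mod 13), so α_err = 7·10 = 70 ≡ 5 = α_4. Error position i = 4.
  Consistency check: S_2/S_1 = 9·2 = 18 ≡ 5 = α_err ✓ (single-error assumption holds).
Step 4: error magnitude e = S_0/v_4 = S_0·∏_{j≠4}(α_4 − α_j) = 4·9 = 36 ≡ 10 (mod 13).
Step 5: correct position 4: c_4 = r_4 − e = 2 − 10 ≡ 5 (mod 13). Hence c = [3, 2, 8, 5, 12].
  Check: interpolating c through the α_i gives m(x) = 4 + 8·x (degree < 2) with m(α_i) = c_i for every i, so c is indeed a codeword.


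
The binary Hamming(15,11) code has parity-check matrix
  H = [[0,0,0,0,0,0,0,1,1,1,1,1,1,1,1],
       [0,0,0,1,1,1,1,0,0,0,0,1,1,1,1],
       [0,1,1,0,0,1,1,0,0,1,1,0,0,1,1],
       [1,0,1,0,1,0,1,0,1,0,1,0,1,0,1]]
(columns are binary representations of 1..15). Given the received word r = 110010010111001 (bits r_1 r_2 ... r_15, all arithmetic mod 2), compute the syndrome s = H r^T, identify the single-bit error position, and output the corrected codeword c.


s = (1, 1, 0, 0)^T, error position = 12, corrected codeword c = 110010010110001

Compute s = H r^T mod 2 one row at a time:
  s_1 = 1 + 0 + 1 + 1 + 1 + 0 + 0 + 1 = 5 ≡ 1 (mod 2).
  s_2 = 0 + 1 + 0 + 0 + 1 + 0 + 0 + 1 = 3 ≡ 1 (mod 2).
  s_3 = 1 + 0 + 0 + 0 + 1 + 1 + 0 + 1 = 4 ≡ 0 (mod 2).
  s_4 = 1 + 0 + 1 + 0 + 0 + 1 + 0 + 1 = 4 ≡ 0 (mod 2).
s = (1, 1, 0, 0)^T — this equals column 12 of H (binary 1100), so error is at position 12.
Correct: flip bit 12 of r = 110010010111001 to get c = 110010010110001.


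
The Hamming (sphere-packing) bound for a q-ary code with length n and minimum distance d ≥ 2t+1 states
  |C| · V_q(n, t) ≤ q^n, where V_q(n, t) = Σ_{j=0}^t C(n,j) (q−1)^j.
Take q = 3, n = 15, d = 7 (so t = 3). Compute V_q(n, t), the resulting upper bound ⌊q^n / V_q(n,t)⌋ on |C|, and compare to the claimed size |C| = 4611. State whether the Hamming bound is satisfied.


V_q(n, t) = 4091, q^n = 14348907, Hamming bound = 3507, |C| = 4611 > bound (violated).

Step 1: Compute V_q(n, t) = Σ_{j=0}^3 C(n, j) (q−1)^j.
  j = 0: C(15,0)·(2)^0 = 1·1 = 1.
  j = 1: C(15,1)·(2)^1 = 15·2 = 30.
  j = 2: C(15,2)·(2)^2 = 105·4 = 420.
  j = 3: C(15,3)·(2)^3 = 455·8 = 3640.
  V_q(n, t) = 1 + 30 + 420 + 3640 = 4091.
Step 2: q^n = 3^15 = 14348907.
Step 3: Hamming bound ⌊q^n / V_q(n,t)⌋ = ⌊14348907/4091⌋ = 3507.
Step 4: Compare |C| = 4611 to 3507: violated.
The claimed |C| lies above the Hamming bound, so no 3-ary code of length 15 with d ≥ 7 can have 4611 codewords.


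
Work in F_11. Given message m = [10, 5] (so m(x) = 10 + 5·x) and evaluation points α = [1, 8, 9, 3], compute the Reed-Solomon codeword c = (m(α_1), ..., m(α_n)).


c = [4, 6, 0, 3]

Message polynomial: m(x) = 10 + 5·x (mod 11).
For each evaluation point α_i, compute m(α_i) mod 11:
  α_1 = 1: Horner steps 5 → 4, so m(1) = 4.
  α_2 = 8: Horner steps 5 → 6, so m(8) = 6.
  α_3 = 9: Horner steps 5 → 0, so m(9) = 0.
  α_4 = 3: Horner steps 5 → 3, so m(3) = 3.
Codeword c = [4, 6, 0, 3] ∈ F_11^4.


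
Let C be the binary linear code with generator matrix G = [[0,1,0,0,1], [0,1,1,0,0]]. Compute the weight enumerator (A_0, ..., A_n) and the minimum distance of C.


Weight distribution: A_0 = 1, A_2 = 3. Minimum distance d = 2.

Enumerate all 2^2 = 4 messages m ∈ F_2^2.
For each, compute codeword c = mG in F_2^5, then tally its weight.
  m = 00 → c = 00000, weight = 0.
  m = 10 → c = 01001, weight = 2.
  m = 01 → c = 01100, weight = 2.
  m = 11 → c = 00101, weight = 2.
Tally weights:
  weight 0: 1 codewords.
  weight 2: 3 codewords.
Minimum distance d = smallest w > 0 with A_w > 0 = 2.
Sanity: Σ A_w = 4 = 2^2 = 4 ✓.


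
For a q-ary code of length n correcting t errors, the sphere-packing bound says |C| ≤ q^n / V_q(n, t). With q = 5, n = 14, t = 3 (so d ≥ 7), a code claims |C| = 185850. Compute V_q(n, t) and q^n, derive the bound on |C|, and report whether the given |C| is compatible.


V_q(n, t) = 24809, q^n = 6103515625, Hamming bound = 246020, |C| = 185850 ≤ bound (satisfied).

Step 1: Compute V_q(n, t) = Σ_{j=0}^3 C(n, j) (q−1)^j.
  j = 0: C(14,0)·(4)^0 = 1·1 = 1.
  j = 1: C(14,1)·(4)^1 = 14·4 = 56.
  j = 2: C(14,2)·(4)^2 = 91·16 = 1456.
  j = 3: C(14,3)·(4)^3 = 364·64 = 23296.
  V_q(n, t) = 1 + 56 + 1456 + 23296 = 24809.
Step 2: q^n = 5^14 = 6103515625.
Step 3: Hamming bound ⌊q^n / V_q(n,t)⌋ = ⌊6103515625/24809⌋ = 246020.
Step 4: Compare |C| = 185850 to 246020: satisfied.
The claimed |C| lies below the Hamming bound.


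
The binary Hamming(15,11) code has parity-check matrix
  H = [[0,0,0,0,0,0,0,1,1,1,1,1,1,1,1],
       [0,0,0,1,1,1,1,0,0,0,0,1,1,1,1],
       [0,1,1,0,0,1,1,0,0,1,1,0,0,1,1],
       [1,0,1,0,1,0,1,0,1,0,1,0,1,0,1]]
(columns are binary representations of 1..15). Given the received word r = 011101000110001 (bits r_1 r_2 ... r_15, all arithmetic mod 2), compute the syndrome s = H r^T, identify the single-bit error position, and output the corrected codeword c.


s = (1, 1, 0, 1)^T, error position = 13, corrected codeword c = 011101000110101

Compute s = H r^T mod 2 one row at a time:
  s_1 = 0 + 0 + 1 + 1 + 0 + 0 + 0 + 1 = 3 ≡ 1 (mod 2).
  s_2 = 1 + 0 + 1 + 0 + 0 + 0 + 0 + 1 = 3 ≡ 1 (mod 2).
  s_3 = 1 + 1 + 1 + 0 + 1 + 1 + 0 + 1 = 6 ≡ 0 (mod 2).
  s_4 = 0 + 1 + 0 + 0 + 0 + 1 + 0 + 1 = 3 ≡ 1 (mod 2).
s = (1, 1, 0, 1)^T — this equals column 13 of H (binary 1101), so error is at position 13.
Correct: flip bit 13 of r = 011101000110001 to get c = 011101000110101.


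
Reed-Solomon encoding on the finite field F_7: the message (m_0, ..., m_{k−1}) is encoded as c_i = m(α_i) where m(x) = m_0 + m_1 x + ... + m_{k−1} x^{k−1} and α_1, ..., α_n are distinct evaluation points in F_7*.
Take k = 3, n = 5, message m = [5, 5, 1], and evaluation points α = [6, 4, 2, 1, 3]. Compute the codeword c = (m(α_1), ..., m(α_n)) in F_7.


c = [1, 6, 5, 4, 1]

Message polynomial: m(x) = 5 + 5·x + 1·x^2 (mod 7).
For each evaluation point α_i, compute m(α_i) mod 7:
  α_1 = 6: Horner steps 1 → 4 → 1, so m(6) = 1.
  α_2 = 4: Horner steps 1 → 2 → 6, so m(4) = 6.
  α_3 = 2: Horner steps 1 → 0 → 5, so m(2) = 5.
  α_4 = 1: Horner steps 1 → 6 → 4, so m(1) = 4.
  α_5 = 3: Horner steps 1 → 1 → 1, so m(3) = 1.
Codeword c = [1, 6, 5, 4, 1] ∈ F_7^5.


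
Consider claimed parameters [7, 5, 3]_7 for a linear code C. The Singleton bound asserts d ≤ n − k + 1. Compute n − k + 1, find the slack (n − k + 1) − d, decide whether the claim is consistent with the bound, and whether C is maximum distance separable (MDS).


Singleton RHS = n − k + 1 = 3, slack = 0, bound satisfied, MDS.

Singleton bound: d ≤ n − k + 1.
Here n = 7, k = 5, so n − k + 1 = 3.
Given d = 3, check d ≤ 3: YES.
Slack = (n − k + 1) − d = 0.
The code is MDS (slack = 0).
Description: the claimed parameters are [7, 5, 3]_7; such a code would be MDS (meets Singleton bound).


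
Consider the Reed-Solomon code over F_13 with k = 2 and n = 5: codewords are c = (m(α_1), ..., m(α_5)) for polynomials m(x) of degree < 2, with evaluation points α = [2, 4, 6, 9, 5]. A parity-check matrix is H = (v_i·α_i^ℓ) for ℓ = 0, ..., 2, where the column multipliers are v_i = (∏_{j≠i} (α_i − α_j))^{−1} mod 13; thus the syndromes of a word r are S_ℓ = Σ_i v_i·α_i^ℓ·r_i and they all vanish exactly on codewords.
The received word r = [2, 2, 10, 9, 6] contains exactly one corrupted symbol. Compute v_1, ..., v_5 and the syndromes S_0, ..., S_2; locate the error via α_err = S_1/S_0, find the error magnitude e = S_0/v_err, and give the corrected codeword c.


S = (5, 10, 7), error at position 1, error magnitude e = 8, c = [7, 2, 10, 9, 6].

Step 1: column multipliers v_i = (∏_{j≠i}(α_i − α_j))^{−1} mod 13.
  i = 1 (α = 2): (2−4)(2−6)(2−9)(2−5) = (−2)·(−4)·(−7)·(−3) = 168 ≡ 12, so v_1 = 12^{−1} = 12 (mod 13).
  i = 2 (α = 4): (4−2)(4−6)(4−9)(4−5) = 2·(−2)·(−5)·(−1) = −20 ≡ 6, so v_2 = 6^{−1} = 11 (mod 13).
  i = 3 (α = 6): (6−2)(6−4)(6−9)(6−5) = 4·2·(−3)·1 = −24 ≡ 2, so v_3 = 2^{−1} = 7 (mod 13).
  i = 4 (α = 9): (9−2)(9−4)(9−6)(9−5) = 7·5·3·4 = 420 ≡ 4, so v_4 = 4^{−1} = 10 (mod 13).
  i = 5 (α = 5): (5−2)(5−4)(5−6)(5−9) = 3·1·(−1)·(−4) = 12 ≡ 12, so v_5 = 12^{−1} = 12 (mod 13).
  v = [12, 11, 7, 10, 12].
Step 2: syndromes of r = [2, 2, 10, 9, 6] (all sums mod 13).
  S_0 = Σ v_i r_i = 12·2 + 11·2 + 7·10 + 10·9 + 12·6 = 278 ≡ 5.
  S_1 = Σ v_i α_i r_i = 12·2·2 + 11·4·2 + 7·6·10 + 10·9·9 + 12·5·6 = 1726 ≡ 10.
  α_i^2 mod 13 = [4, 3, 10, 3, 12].
  S_2 = Σ v_i α_i^2 r_i = 12·4·2 + 11·3·2 + 7·10·10 + 10·3·9 + 12·12·6 = 1996 ≡ 7.
  S = (5, 10, 7) ≠ 0, so r is not a codeword (an error is present).
Step 3: locate the error. For a single error e at position i, S_ℓ = v_i·e·α_i^ℓ, so α_err = S_1/S_0.
  S_0^{−1} = 5^{−1} = 8 (mod 13), so α_err = 10·8 = 80 ≡ 2 = α_1. Error position i = 1.
  Consistency check: S_2/S_1 = 7·4 = 28 ≡ 2 = α_err ✓ (single-error assumption holds).
Step 4: error magnitude e = S_0/v_1 = S_0·∏_{j≠1}(α_1 − α_j) = 5·12 = 60 ≡ 8 (mod 13).
Step 5: correct position 1: c_1 = r_1 − e = 2 − 8 ≡ 7 (mod 13). Hence c = [7, 2, 10, 9, 6].
  Check: interpolating c through the α_i gives m(x) = 12 + 4·x (degree < 2) with m(α_i) = c_i for every i, so c is indeed a codeword.


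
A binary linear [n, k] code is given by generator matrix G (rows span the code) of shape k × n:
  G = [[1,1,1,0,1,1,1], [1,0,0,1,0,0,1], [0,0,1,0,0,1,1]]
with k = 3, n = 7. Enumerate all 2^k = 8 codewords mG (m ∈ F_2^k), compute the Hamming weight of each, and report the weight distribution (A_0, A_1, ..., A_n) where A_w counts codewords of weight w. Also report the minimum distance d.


Weight distribution: A_0 = 1, A_3 = 3, A_4 = 2, A_5 = 1, A_6 = 1. Minimum distance d = 3.

Enumerate all 2^3 = 8 messages m ∈ F_2^3.
For each, compute codeword c = mG in F_2^7, then tally its weight.
  m = 000 → c = 0000000, weight = 0.
  m = 100 → c = 1110111, weight = 6.
  m = 010 → c = 1001001, weight = 3.
  m = 110 → c = 0111110, weight = 5.
  m = 001 → c = 0010011, weight = 3.
  m = 101 → c = 1100100, weight = 3.
  m = 011 → c = 1011010, weight = 4.
  m = 111 → c = 0101101, weight = 4.
Tally weights:
  weight 0: 1 codewords.
  weight 3: 3 codewords.
  weight 4: 2 codewords.
  weight 5: 1 codewords.
  weight 6: 1 codewords.
Minimum distance d = smallest w > 0 with A_w > 0 = 3.
Sanity: Σ A_w = 8 = 2^3 = 8 ✓.


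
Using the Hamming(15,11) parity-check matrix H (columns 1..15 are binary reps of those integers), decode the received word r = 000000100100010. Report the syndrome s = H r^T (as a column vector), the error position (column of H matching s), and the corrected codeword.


s = (0, 0, 1, 1)^T, error position = 3, corrected codeword c = 001000100100010

Compute s = H r^T mod 2 one row at a time:
  s_1 = 0 + 0 + 1 + 0 + 0 + 0 + 1 + 0 = 2 ≡ 0 (mod 2).
  s_2 = 0 + 0 + 0 + 1 + 0 + 0 + 1 + 0 = 2 ≡ 0 (mod 2).
  s_3 = 0 + 0 + 0 + 1 + 1 + 0 + 1 + 0 = 3 ≡ 1 (mod 2).
  s_4 = 0 + 0 + 0 + 1 + 0 + 0 + 0 + 0 = 1 ≡ 1 (mod 2).
s = (0, 0, 1, 1)^T — this equals column 3 of H (binary 0011), so error is at position 3.
Correct: flip bit 3 of r = 000000100100010 to get c = 001000100100010.


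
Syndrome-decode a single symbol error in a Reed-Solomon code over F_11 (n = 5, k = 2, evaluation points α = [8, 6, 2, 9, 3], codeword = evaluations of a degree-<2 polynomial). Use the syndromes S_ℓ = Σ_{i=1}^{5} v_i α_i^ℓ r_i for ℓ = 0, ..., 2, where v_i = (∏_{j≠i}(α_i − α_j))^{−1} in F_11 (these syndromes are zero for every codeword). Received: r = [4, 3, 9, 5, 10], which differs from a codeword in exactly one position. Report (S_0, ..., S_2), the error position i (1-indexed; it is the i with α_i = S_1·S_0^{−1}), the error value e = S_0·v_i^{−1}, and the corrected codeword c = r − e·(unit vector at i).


S = (2, 1, 6), error at position 2, error magnitude e = 1, c = [4, 2, 9, 5, 10].

Step 1: column multipliers v_i = (∏_{j≠i}(α_i − α_j))^{−1} mod 11.
  i = 1 (α = 8): (8−6)(8−2)(8−9)(8−3) = 2·6·(−1)·5 = −60 ≡ 6, so v_1 = 6^{−1} = 2 (mod 11).
  i = 2 (α = 6): (6−8)(6−2)(6−9)(6−3) = (−2)·4·(−3)·3 = 72 ≡ 6, so v_2 = 6^{−1} = 2 (mod 11).
  i = 3 (α = 2): (2−8)(2−6)(2−9)(2−3) = (−6)·(−4)·(−7)·(−1) = 168 ≡ 3, so v_3 = 3^{−1} = 4 (mod 11).
  i = 4 (α = 9): (9−8)(9−6)(9−2)(9−3) = 1·3·7·6 = 126 ≡ 5, so v_4 = 5^{−1} = 9 (mod 11).
  i = 5 (α = 3): (3−8)(3−6)(3−2)(3−9) = (−5)·(−3)·1·(−6) = −90 ≡ 9, so v_5 = 9^{−1} = 5 (mod 11).
  v = [2, 2, 4, 9, 5].
Step 2: syndromes of r = [4, 3, 9, 5, 10] (all sums mod 11).
  S_0 = Σ v_i r_i = 2·4 + 2·3 + 4·9 + 9·5 + 5·10 = 145 ≡ 2.
  S_1 = Σ v_i α_i r_i = 2·8·4 + 2·6·3 + 4·2·9 + 9·9·5 + 5·3·10 = 727 ≡ 1.
  α_i^2 mod 11 = [9, 3, 4, 4, 9].
  S_2 = Σ v_i α_i^2 r_i = 2·9·4 + 2·3·3 + 4·4·9 + 9·4·5 + 5·9·10 = 864 ≡ 6.
  S = (2, 1, 6) ≠ 0, so r is not a codeword (an error is present).
Step 3: locate the error. For a single error e at position i, S_ℓ = v_i·e·α_i^ℓ, so α_err = S_1/S_0.
  S_0^{−1} = 2^{−1} = 6 (mod 11), so α_err = 1·6 = 6 ≡ 6 = α_2. Error position i = 2.
  Consistency check: S_2/S_1 = 6·1 = 6 ≡ 6 = α_err ✓ (single-error assumption holds).
Step 4: error magnitude e = S_0/v_2 = S_0·∏_{j≠2}(α_2 − α_j) = 2·6 = 12 ≡ 1 (mod 11).
Step 5: correct position 2: c_2 = r_2 − e = 3 − 1 ≡ 2 (mod 11). Hence c = [4, 2, 9, 5, 10].
  Check: interpolating c through the α_i gives m(x) = 7 + 1·x (degree < 2) with m(α_i) = c_i for every i, so c is indeed a codeword.


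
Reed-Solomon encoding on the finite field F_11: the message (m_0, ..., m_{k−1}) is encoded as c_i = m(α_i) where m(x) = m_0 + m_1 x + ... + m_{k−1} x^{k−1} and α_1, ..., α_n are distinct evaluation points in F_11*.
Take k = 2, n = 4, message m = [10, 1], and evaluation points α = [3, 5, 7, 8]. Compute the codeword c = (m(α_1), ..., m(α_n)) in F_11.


c = [2, 4, 6, 7]

Message polynomial: m(x) = 10 + 1·x (mod 11).
For each evaluation point α_i, compute m(α_i) mod 11:
  α_1 = 3: Horner steps 1 → 2, so m(3) = 2.
  α_2 = 5: Horner steps 1 → 4, so m(5) = 4.
  α_3 = 7: Horner steps 1 → 6, so m(7) = 6.
  α_4 = 8: Horner steps 1 → 7, so m(8) = 7.
Codeword c = [2, 4, 6, 7] ∈ F_11^4.


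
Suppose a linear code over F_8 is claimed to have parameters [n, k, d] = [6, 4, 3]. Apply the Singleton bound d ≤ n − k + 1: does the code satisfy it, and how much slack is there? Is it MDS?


Singleton RHS = n − k + 1 = 3, slack = 0, bound satisfied, MDS.

Singleton bound: d ≤ n − k + 1.
Here n = 6, k = 4, so n − k + 1 = 3.
Given d = 3, check d ≤ 3: YES.
Slack = (n − k + 1) − d = 0.
The code is MDS (slack = 0).
Description: the claimed parameters are [6, 4, 3]_8; such a code would be MDS (meets Singleton bound).


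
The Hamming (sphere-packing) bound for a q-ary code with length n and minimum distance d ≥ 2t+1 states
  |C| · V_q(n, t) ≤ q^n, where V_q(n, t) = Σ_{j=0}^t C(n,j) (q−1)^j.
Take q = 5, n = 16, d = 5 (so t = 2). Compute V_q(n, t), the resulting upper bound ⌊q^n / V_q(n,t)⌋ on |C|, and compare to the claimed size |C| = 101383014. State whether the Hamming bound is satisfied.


V_q(n, t) = 1985, q^n = 152587890625, Hamming bound = 76870473, |C| = 101383014 > bound (violated).

Step 1: Compute V_q(n, t) = Σ_{j=0}^2 C(n, j) (q−1)^j.
  j = 0: C(16,0)·(4)^0 = 1·1 = 1.
  j = 1: C(16,1)·(4)^1 = 16·4 = 64.
  j = 2: C(16,2)·(4)^2 = 120·16 = 1920.
  V_q(n, t) = 1 + 64 + 1920 = 1985.
Step 2: q^n = 5^16 = 152587890625.
Step 3: Hamming bound ⌊q^n / V_q(n,t)⌋ = ⌊152587890625/1985⌋ = 76870473.
Step 4: Compare |C| = 101383014 to 76870473: violated.
The claimed |C| lies above the Hamming bound, so no 5-ary code of length 16 with d ≥ 5 can have 101383014 codewords.


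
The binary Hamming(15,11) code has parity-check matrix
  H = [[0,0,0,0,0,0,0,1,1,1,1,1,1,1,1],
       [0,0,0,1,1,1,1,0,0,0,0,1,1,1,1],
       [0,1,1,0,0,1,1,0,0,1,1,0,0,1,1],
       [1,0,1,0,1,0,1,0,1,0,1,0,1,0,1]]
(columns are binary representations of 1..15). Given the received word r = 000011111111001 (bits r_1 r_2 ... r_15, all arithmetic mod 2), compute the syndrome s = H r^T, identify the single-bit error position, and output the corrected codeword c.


s = (0, 1, 1, 1)^T, error position = 7, corrected codeword c = 000011011111001

Compute s = H r^T mod 2 one row at a time:
  s_1 = 1 + 1 + 1 + 1 + 1 + 0 + 0 + 1 = 6 ≡ 0 (mod 2).
  s_2 = 0 + 1 + 1 + 1 + 1 + 0 + 0 + 1 = 5 ≡ 1 (mod 2).
  s_3 = 0 + 0 + 1 + 1 + 1 + 1 + 0 + 1 = 5 ≡ 1 (mod 2).
  s_4 = 0 + 0 + 1 + 1 + 1 + 1 + 0 + 1 = 5 ≡ 1 (mod 2).
s = (0, 1, 1, 1)^T — this equals column 7 of H (binary 0111), so error is at position 7.
Correct: flip bit 7 of r = 000011111111001 to get c = 000011011111001.


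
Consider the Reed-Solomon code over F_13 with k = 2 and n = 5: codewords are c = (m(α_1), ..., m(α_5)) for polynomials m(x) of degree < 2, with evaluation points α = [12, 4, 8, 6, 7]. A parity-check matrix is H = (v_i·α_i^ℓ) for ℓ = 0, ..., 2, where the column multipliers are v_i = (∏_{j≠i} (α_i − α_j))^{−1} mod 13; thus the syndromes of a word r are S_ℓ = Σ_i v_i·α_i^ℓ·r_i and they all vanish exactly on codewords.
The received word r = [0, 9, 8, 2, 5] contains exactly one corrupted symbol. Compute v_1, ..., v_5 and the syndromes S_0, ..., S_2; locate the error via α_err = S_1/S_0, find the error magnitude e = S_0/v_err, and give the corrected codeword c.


S = (10, 3, 10), error at position 1, error magnitude e = 6, c = [7, 9, 8, 2, 5].

Step 1: column multipliers v_i = (∏_{j≠i}(α_i − α_j))^{−1} mod 13.
  i = 1 (α = 12): (12−4)(12−8)(12−6)(12−7) = 8·4·6·5 = 960 ≡ 11, so v_1 = 11^{−1} = 6 (mod 13).
  i = 2 (α = 4): (4−12)(4−8)(4−6)(4−7) = (−8)·(−4)·(−2)·(−3) = 192 ≡ 10, so v_2 = 10^{−1} = 4 (mod 13).
  i = 3 (α = 8): (8−12)(8−4)(8−6)(8−7) = (−4)·4·2·1 = −32 ≡ 7, so v_3 = 7^{−1} = 2 (mod 13).
  i = 4 (α = 6): (6−12)(6−4)(6−8)(6−7) = (−6)·2·(−2)·(−1) = −24 ≡ 2, so v_4 = 2^{−1} = 7 (mod 13).
  i = 5 (α = 7): (7−12)(7−4)(7−8)(7−6) = (−5)·3·(−1)·1 = 15 ≡ 2, so v_5 = 2^{−1} = 7 (mod 13).
  v = [6, 4, 2, 7, 7].
Step 2: syndromes of r = [0, 9, 8, 2, 5] (all sums mod 13).
  S_0 = Σ v_i r_i = 6·0 + 4·9 + 2·8 + 7·2 + 7·5 = 101 ≡ 10.
  S_1 = Σ v_i α_i r_i = 6·12·0 + 4·4·9 + 2·8·8 + 7·6·2 + 7·7·5 = 601 ≡ 3.
  α_i^2 mod 13 = [1, 3, 12, 10, 10].
  S_2 = Σ v_i α_i^2 r_i = 6·1·0 + 4·3·9 + 2·12·8 + 7·10·2 + 7·10·5 = 790 ≡ 10.
  S = (10, 3, 10) ≠ 0, so r is not a codeword (an error is present).
Step 3: locate the error. For a single error e at position i, S_ℓ = v_i·e·α_i^ℓ, so α_err = S_1/S_0.
  S_0^{−1} = 10^{−1} = 4 (mod 13), so α_err = 3·4 = 12 ≡ 12 = α_1. Error position i = 1.
  Consistency check: S_2/S_1 = 10·9 = 90 ≡ 12 = α_err ✓ (single-error assumption holds).
Step 4: error magnitude e = S_0/v_1 = S_0·∏_{j≠1}(α_1 − α_j) = 10·11 = 110 ≡ 6 (mod 13).
Step 5: correct position 1: c_1 = r_1 − e = 0 − 6 ≡ 7 (mod 13). Hence c = [7, 9, 8, 2, 5].
  Check: interpolating c through the α_i gives m(x) = 10 + 3·x (degree < 2) with m(α_i) = c_i for every i, so c is indeed a codeword.


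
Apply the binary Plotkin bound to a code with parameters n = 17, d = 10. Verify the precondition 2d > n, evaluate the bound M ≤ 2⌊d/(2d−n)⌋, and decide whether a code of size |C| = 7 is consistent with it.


Plotkin bound M ≤ 6; given |C| = 7 > bound (violated).

Check applicability: 2d = 20, n = 17.
2d − n = 3 > 0, so Plotkin applies.
Compute d/(2d−n) = 10/3 ≈ 3.3333.
⌊d/(2d−n)⌋ = 3.
Plotkin bound: M ≤ 2·3 = 6.
Given |C| = 7, check: VIOLATED.
This |C| is above the Plotkin bound, so no binary code with n = 17, d = 10 and 7 codewords exists.


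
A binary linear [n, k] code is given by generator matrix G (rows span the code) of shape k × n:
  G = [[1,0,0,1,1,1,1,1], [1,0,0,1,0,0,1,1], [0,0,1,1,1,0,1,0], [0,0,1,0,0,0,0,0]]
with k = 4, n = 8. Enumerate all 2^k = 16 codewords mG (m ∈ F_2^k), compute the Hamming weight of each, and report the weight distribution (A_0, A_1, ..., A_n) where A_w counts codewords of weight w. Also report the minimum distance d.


Weight distribution: A_0 = 1, A_1 = 1, A_2 = 1, A_3 = 5, A_4 = 5, A_5 = 1, A_6 = 1, A_7 = 1. Minimum distance d = 1.

Enumerate all 2^4 = 16 messages m ∈ F_2^4.
For each, compute codeword c = mG in F_2^8, then tally its weight.
  m = 0000 → c = 00000000, weight = 0.
  m = 1000 → c = 10011111, weight = 6.
  m = 0100 → c = 10010011, weight = 4.
  m = 1100 → c = 00001100, weight = 2.
  m = 0010 → c = 00111010, weight = 4.
  m = 1010 → c = 10100101, weight = 4.
  m = 0110 → c = 10101001, weight = 4.
  m = 1110 → c = 00110110, weight = 4.
  m = 0001 → c = 00100000, weight = 1.
  m = 1001 → c = 10111111, weight = 7.
  m = 0101 → c = 10110011, weight = 5.
  m = 1101 → c = 00101100, weight = 3.
  m = 0011 → c = 00011010, weight = 3.
  m = 1011 → c = 10000101, weight = 3.
  m = 0111 → c = 10001001, weight = 3.
  m = 1111 → c = 00010110, weight = 3.
Tally weights:
  weight 0: 1 codewords.
  weight 1: 1 codewords.
  weight 2: 1 codewords.
  weight 3: 5 codewords.
  weight 4: 5 codewords.
  weight 5: 1 codewords.
  weight 6: 1 codewords.
  weight 7: 1 codewords.
Minimum distance d = smallest w > 0 with A_w > 0 = 1.
Sanity: Σ A_w = 16 = 2^4 = 16 ✓.


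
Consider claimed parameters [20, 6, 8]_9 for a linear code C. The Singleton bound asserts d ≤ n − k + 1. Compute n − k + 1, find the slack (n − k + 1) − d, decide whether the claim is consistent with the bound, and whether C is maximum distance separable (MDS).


Singleton RHS = n − k + 1 = 15, slack = 7, bound satisfied, not MDS.

Singleton bound: d ≤ n − k + 1.
Here n = 20, k = 6, so n − k + 1 = 15.
Given d = 8, check d ≤ 15: YES.
Slack = (n − k + 1) − d = 7.
The code is NOT MDS (slack = 7 > 0).
Description: the claimed parameters are [20, 6, 8]_9; such a code would be non-MDS.


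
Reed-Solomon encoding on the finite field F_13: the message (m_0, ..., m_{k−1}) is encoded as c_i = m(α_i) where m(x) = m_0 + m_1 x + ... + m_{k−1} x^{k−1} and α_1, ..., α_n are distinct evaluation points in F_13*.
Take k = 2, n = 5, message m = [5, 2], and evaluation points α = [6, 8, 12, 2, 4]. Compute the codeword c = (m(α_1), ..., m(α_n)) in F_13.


c = [4, 8, 3, 9, 0]

Message polynomial: m(x) = 5 + 2·x (mod 13).
For each evaluation point α_i, compute m(α_i) mod 13:
  α_1 = 6: Horner steps 2 → 4, so m(6) = 4.
  α_2 = 8: Horner steps 2 → 8, so m(8) = 8.
  α_3 = 12: Horner steps 2 → 3, so m(12) = 3.
  α_4 = 2: Horner steps 2 → 9, so m(2) = 9.
  α_5 = 4: Horner steps 2 → 0, so m(4) = 0.
Codeword c = [4, 8, 3, 9, 0] ∈ F_13^5.


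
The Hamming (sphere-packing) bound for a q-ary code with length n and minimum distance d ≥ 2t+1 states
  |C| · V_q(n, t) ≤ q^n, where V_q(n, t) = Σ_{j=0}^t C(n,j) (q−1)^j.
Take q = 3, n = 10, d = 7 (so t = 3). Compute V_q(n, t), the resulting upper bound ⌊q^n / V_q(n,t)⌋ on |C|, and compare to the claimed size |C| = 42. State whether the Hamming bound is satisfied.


V_q(n, t) = 1161, q^n = 59049, Hamming bound = 50, |C| = 42 ≤ bound (satisfied).

Step 1: Compute V_q(n, t) = Σ_{j=0}^3 C(n, j) (q−1)^j.
  j = 0: C(10,0)·(2)^0 = 1·1 = 1.
  j = 1: C(10,1)·(2)^1 = 10·2 = 20.
  j = 2: C(10,2)·(2)^2 = 45·4 = 180.
  j = 3: C(10,3)·(2)^3 = 120·8 = 960.
  V_q(n, t) = 1 + 20 + 180 + 960 = 1161.
Step 2: q^n = 3^10 = 59049.
Step 3: Hamming bound ⌊q^n / V_q(n,t)⌋ = ⌊59049/1161⌋ = 50.
Step 4: Compare |C| = 42 to 50: satisfied.
The claimed |C| lies below the Hamming bound.


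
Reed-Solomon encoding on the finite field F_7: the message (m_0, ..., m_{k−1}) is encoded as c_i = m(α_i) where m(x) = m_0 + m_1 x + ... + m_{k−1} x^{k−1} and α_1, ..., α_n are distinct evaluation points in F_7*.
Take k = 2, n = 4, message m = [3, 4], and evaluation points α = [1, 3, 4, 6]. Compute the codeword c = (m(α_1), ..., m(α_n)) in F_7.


c = [0, 1, 5, 6]

Message polynomial: m(x) = 3 + 4·x (mod 7).
For each evaluation point α_i, compute m(α_i) mod 7:
  α_1 = 1: Horner steps 4 → 0, so m(1) = 0.
  α_2 = 3: Horner steps 4 → 1, so m(3) = 1.
  α_3 = 4: Horner steps 4 → 5, so m(4) = 5.
  α_4 = 6: Horner steps 4 → 6, so m(6) = 6.
Codeword c = [0, 1, 5, 6] ∈ F_7^4.


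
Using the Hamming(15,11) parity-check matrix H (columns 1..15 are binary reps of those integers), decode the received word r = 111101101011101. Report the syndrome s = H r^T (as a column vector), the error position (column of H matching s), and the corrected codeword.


s = (1, 0, 0, 1)^T, error position = 9, corrected codeword c = 111101100011101

Compute s = H r^T mod 2 one row at a time:
  s_1 = 0 + 1 + 0 + 1 + 1 + 1 + 0 + 1 = 5 ≡ 1 (mod 2).
  s_2 = 1 + 0 + 1 + 1 + 1 + 1 + 0 + 1 = 6 ≡ 0 (mod 2).
  s_3 = 1 + 1 + 1 + 1 + 0 + 1 + 0 + 1 = 6 ≡ 0 (mod 2).
  s_4 = 1 + 1 + 0 + 1 + 1 + 1 + 1 + 1 = 7 ≡ 1 (mod 2).
s = (1, 0, 0, 1)^T — this equals column 9 of H (binary 1001), so error is at position 9.
Correct: flip bit 9 of r = 111101101011101 to get c = 111101100011101.


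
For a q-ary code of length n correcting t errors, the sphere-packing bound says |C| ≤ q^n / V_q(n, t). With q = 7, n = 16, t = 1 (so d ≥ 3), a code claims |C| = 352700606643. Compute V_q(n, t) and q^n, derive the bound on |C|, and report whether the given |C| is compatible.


V_q(n, t) = 97, q^n = 33232930569601, Hamming bound = 342607531645, |C| = 352700606643 > bound (violated).

Step 1: Compute V_q(n, t) = Σ_{j=0}^1 C(n, j) (q−1)^j.
  j = 0: C(16,0)·(6)^0 = 1·1 = 1.
  j = 1: C(16,1)·(6)^1 = 16·6 = 96.
  V_q(n, t) = 1 + 96 = 97.
Step 2: q^n = 7^16 = 33232930569601.
Step 3: Hamming bound ⌊q^n / V_q(n,t)⌋ = ⌊33232930569601/97⌋ = 342607531645.
Step 4: Compare |C| = 352700606643 to 342607531645: violated.
The claimed |C| lies above the Hamming bound, so no 7-ary code of length 16 with d ≥ 3 can have 352700606643 codewords.


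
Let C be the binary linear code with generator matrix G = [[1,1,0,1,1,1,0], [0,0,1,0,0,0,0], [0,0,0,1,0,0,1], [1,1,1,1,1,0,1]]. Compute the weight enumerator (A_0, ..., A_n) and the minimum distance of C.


Weight distribution: A_0 = 1, A_1 = 1, A_2 = 3, A_3 = 4, A_4 = 1, A_5 = 3, A_6 = 3. Minimum distance d = 1.

Enumerate all 2^4 = 16 messages m ∈ F_2^4.
For each, compute codeword c = mG in F_2^7, then tally its weight.
  m = 0000 → c = 0000000, weight = 0.
  m = 1000 → c = 1101110, weight = 5.
  m = 0100 → c = 0010000, weight = 1.
  m = 1100 → c = 1111110, weight = 6.
  m = 0010 → c = 0001001, weight = 2.
  m = 1010 → c = 1100111, weight = 5.
  m = 0110 → c = 0011001, weight = 3.
  m = 1110 → c = 1110111, weight = 6.
  m = 0001 → c = 1111101, weight = 6.
  m = 1001 → c = 0010011, weight = 3.
  m = 0101 → c = 1101101, weight = 5.
  m = 1101 → c = 0000011, weight = 2.
  m = 0011 → c = 1110100, weight = 4.
  m = 1011 → c = 0011010, weight = 3.
  m = 0111 → c = 1100100, weight = 3.
  m = 1111 → c = 0001010, weight = 2.
Tally weights:
  weight 0: 1 codewords.
  weight 1: 1 codewords.
  weight 2: 3 codewords.
  weight 3: 4 codewords.
  weight 4: 1 codewords.
  weight 5: 3 codewords.
  weight 6: 3 codewords.
Minimum distance d = smallest w > 0 with A_w > 0 = 1.
Sanity: Σ A_w = 16 = 2^4 = 16 ✓.


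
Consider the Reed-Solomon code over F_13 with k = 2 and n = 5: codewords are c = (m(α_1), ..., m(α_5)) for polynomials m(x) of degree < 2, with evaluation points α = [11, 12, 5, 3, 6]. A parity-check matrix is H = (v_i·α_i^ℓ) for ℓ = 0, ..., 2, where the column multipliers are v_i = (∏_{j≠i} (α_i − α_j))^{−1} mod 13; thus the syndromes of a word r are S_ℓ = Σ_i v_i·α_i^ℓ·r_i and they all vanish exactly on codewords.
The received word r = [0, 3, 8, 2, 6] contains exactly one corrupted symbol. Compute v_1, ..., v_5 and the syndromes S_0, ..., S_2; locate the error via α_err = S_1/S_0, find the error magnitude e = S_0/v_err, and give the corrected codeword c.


S = (5, 4, 11), error at position 5, error magnitude e = 8, c = [0, 3, 8, 2, 11].

Step 1: column multipliers v_i = (∏_{j≠i}(α_i − α_j))^{−1} mod 13.
  i = 1 (α = 11): (11−12)(11−5)(11−3)(11−6) = (−1)·6·8·5 = −240 ≡ 7, so v_1 = 7^{−1} = 2 (mod 13).
  i = 2 (α = 12): (12−11)(12−5)(12−3)(12−6) = 1·7·9·6 = 378 ≡ 1, so v_2 = 1^{−1} = 1 (mod 13).
  i = 3 (α = 5): (5−11)(5−12)(5−3)(5−6) = (−6)·(−7)·2·(−1) = −84 ≡ 7, so v_3 = 7^{−1} = 2 (mod 13).
  i = 4 (α = 3): (3−11)(3−12)(3−5)(3−6) = (−8)·(−9)·(−2)·(−3) = 432 ≡ 3, so v_4 = 3^{−1} = 9 (mod 13).
  i = 5 (α = 6): (6−11)(6−12)(6−5)(6−3) = (−5)·(−6)·1·3 = 90 ≡ 12, so v_5 = 12^{−1} = 12 (mod 13).
  v = [2, 1, 2, 9, 12].
Step 2: syndromes of r = [0, 3, 8, 2, 6] (all sums mod 13).
  S_0 = Σ v_i r_i = 2·0 + 1·3 + 2·8 + 9·2 + 12·6 = 109 ≡ 5.
  S_1 = Σ v_i α_i r_i = 2·11·0 + 1·12·3 + 2·5·8 + 9·3·2 + 12·6·6 = 602 ≡ 4.
  α_i^2 mod 13 = [4, 1, 12, 9, 10].
  S_2 = Σ v_i α_i^2 r_i = 2·4·0 + 1·1·3 + 2·12·8 + 9·9·2 + 12·10·6 = 1077 ≡ 11.
  S = (5, 4, 11) ≠ 0, so r is not a codeword (an error is present).
Step 3: locate the error. For a single error e at position i, S_ℓ = v_i·e·α_i^ℓ, so α_err = S_1/S_0.
  S_0^{−1} = 5^{−1} = 8 (mod 13), so α_err = 4·8 = 32 ≡ 6 = α_5. Error position i = 5.
  Consistency check: S_2/S_1 = 11·10 = 110 ≡ 6 = α_err ✓ (single-error assumption holds).
Step 4: error magnitude e = S_0/v_5 = S_0·∏_{j≠5}(α_5 − α_j) = 5·12 = 60 ≡ 8 (mod 13).
Step 5: correct position 5: c_5 = r_5 − e = 6 − 8 ≡ 11 (mod 13). Hence c = [0, 3, 8, 2, 11].
  Check: interpolating c through the α_i gives m(x) = 6 + 3·x (degree < 2) with m(α_i) = c_i for every i, so c is indeed a codeword.
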